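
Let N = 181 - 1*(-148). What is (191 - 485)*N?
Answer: -96726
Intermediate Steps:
N = 329 (N = 181 + 148 = 329)
(191 - 485)*N = (191 - 485)*329 = -294*329 = -96726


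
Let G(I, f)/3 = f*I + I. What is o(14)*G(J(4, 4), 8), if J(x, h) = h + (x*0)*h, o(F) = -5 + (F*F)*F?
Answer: 295812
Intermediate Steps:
o(F) = -5 + F³ (o(F) = -5 + F²*F = -5 + F³)
J(x, h) = h (J(x, h) = h + 0*h = h + 0 = h)
G(I, f) = 3*I + 3*I*f (G(I, f) = 3*(f*I + I) = 3*(I*f + I) = 3*(I + I*f) = 3*I + 3*I*f)
o(14)*G(J(4, 4), 8) = (-5 + 14³)*(3*4*(1 + 8)) = (-5 + 2744)*(3*4*9) = 2739*108 = 295812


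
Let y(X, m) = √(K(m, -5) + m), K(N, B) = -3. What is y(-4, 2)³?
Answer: -I ≈ -1.0*I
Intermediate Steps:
y(X, m) = √(-3 + m)
y(-4, 2)³ = (√(-3 + 2))³ = (√(-1))³ = I³ = -I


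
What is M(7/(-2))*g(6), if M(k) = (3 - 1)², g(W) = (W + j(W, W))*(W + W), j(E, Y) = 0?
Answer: 288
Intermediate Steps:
g(W) = 2*W² (g(W) = (W + 0)*(W + W) = W*(2*W) = 2*W²)
M(k) = 4 (M(k) = 2² = 4)
M(7/(-2))*g(6) = 4*(2*6²) = 4*(2*36) = 4*72 = 288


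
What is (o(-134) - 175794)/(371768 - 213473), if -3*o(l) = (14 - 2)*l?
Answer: -175258/158295 ≈ -1.1072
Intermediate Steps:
o(l) = -4*l (o(l) = -(14 - 2)*l/3 = -4*l)
(o(-134) - 175794)/(371768 - 213473) = (-4*(-134) - 175794)/(371768 - 213473) = (536 - 175794)/158295 = -175258*1/158295 = -175258/158295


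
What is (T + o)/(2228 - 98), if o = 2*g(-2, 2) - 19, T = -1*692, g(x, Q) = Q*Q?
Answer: -703/2130 ≈ -0.33005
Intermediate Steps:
g(x, Q) = Q²
T = -692
o = -11 (o = 2*2² - 19 = 2*4 - 19 = 8 - 19 = -11)
(T + o)/(2228 - 98) = (-692 - 11)/(2228 - 98) = -703/2130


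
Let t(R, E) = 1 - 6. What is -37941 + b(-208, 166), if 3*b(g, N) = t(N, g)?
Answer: -113828/3 ≈ -37943.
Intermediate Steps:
t(R, E) = -5
b(g, N) = -5/3 (b(g, N) = (⅓)*(-5) = -5/3)
-37941 + b(-208, 166) = -37941 - 5/3 = -113828/3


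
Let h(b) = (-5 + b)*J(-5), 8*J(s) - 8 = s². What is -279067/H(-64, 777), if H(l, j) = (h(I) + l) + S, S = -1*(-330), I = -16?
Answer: -2232536/1435 ≈ -1555.8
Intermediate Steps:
J(s) = 1 + s²/8
h(b) = -165/8 + 33*b/8 (h(b) = (-5 + b)*(1 + (⅛)*(-5)²) = (-5 + b)*(1 + (⅛)*25) = (-5 + b)*(1 + 25/8) = (-5 + b)*(33/8) = -165/8 + 33*b/8)
S = 330
H(l, j) = 1947/8 + l (H(l, j) = ((-165/8 + (33/8)*(-16)) + l) + 330 = ((-165/8 - 66) + l) + 330 = (-693/8 + l) + 330 = 1947/8 + l)
-279067/H(-64, 777) = -279067/(1947/8 - 64) = -279067/1435/8 = -279067*8/1435 = -2232536/1435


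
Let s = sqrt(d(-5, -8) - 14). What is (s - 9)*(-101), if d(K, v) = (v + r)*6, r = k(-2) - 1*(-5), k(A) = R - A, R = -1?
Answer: 909 - 101*I*sqrt(26) ≈ 909.0 - 515.0*I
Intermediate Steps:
k(A) = -1 - A
r = 6 (r = (-1 - 1*(-2)) - 1*(-5) = (-1 + 2) + 5 = 1 + 5 = 6)
d(K, v) = 36 + 6*v (d(K, v) = (v + 6)*6 = (6 + v)*6 = 36 + 6*v)
s = I*sqrt(26) (s = sqrt((36 + 6*(-8)) - 14) = sqrt((36 - 48) - 14) = sqrt(-12 - 14) = sqrt(-26) = I*sqrt(26) ≈ 5.099*I)
(s - 9)*(-101) = (I*sqrt(26) - 9)*(-101) = (-9 + I*sqrt(26))*(-101) = 909 - 101*I*sqrt(26)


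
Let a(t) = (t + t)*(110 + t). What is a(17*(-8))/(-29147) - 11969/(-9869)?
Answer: 279066875/287651743 ≈ 0.97016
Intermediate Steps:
a(t) = 2*t*(110 + t) (a(t) = (2*t)*(110 + t) = 2*t*(110 + t))
a(17*(-8))/(-29147) - 11969/(-9869) = (2*(17*(-8))*(110 + 17*(-8)))/(-29147) - 11969/(-9869) = (2*(-136)*(110 - 136))*(-1/29147) - 11969*(-1/9869) = (2*(-136)*(-26))*(-1/29147) + 11969/9869 = 7072*(-1/29147) + 11969/9869 = -7072/29147 + 11969/9869 = 279066875/287651743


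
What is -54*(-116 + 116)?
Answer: 0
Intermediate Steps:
-54*(-116 + 116) = -54*0 = 0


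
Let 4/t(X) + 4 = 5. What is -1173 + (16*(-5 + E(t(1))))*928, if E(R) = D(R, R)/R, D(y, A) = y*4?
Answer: -16021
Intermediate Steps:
t(X) = 4 (t(X) = 4/(-4 + 5) = 4/1 = 4*1 = 4)
D(y, A) = 4*y
E(R) = 4 (E(R) = (4*R)/R = 4)
-1173 + (16*(-5 + E(t(1))))*928 = -1173 + (16*(-5 + 4))*928 = -1173 + (16*(-1))*928 = -1173 - 16*928 = -1173 - 14848 = -16021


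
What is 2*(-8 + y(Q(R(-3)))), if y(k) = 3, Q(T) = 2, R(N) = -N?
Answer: -10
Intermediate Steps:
2*(-8 + y(Q(R(-3)))) = 2*(-8 + 3) = 2*(-5) = -10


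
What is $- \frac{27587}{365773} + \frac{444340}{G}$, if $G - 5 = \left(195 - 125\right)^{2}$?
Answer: $\frac{32478452117}{358823313} \approx 90.514$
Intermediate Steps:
$G = 4905$ ($G = 5 + \left(195 - 125\right)^{2} = 5 + 70^{2} = 5 + 4900 = 4905$)
$- \frac{27587}{365773} + \frac{444340}{G} = - \frac{27587}{365773} + \frac{444340}{4905} = \left(-27587\right) \frac{1}{365773} + 444340 \cdot \frac{1}{4905} = - \frac{27587}{365773} + \frac{88868}{981} = \frac{32478452117}{358823313}$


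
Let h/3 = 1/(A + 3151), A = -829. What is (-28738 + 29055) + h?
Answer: 245359/774 ≈ 317.00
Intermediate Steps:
h = 1/774 (h = 3/(-829 + 3151) = 3/2322 = 3*(1/2322) = 1/774 ≈ 0.0012920)
(-28738 + 29055) + h = (-28738 + 29055) + 1/774 = 317 + 1/774 = 245359/774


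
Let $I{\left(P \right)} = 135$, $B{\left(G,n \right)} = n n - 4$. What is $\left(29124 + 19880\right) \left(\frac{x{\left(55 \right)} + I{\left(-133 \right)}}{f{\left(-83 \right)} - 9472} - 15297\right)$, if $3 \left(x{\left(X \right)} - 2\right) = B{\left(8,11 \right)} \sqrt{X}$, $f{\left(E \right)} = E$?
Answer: $- \frac{7162570279888}{9555} - \frac{49004 \sqrt{55}}{245} \approx -7.4962 \cdot 10^{8}$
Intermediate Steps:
$B{\left(G,n \right)} = -4 + n^{2}$ ($B{\left(G,n \right)} = n^{2} - 4 = -4 + n^{2}$)
$x{\left(X \right)} = 2 + 39 \sqrt{X}$ ($x{\left(X \right)} = 2 + \frac{\left(-4 + 11^{2}\right) \sqrt{X}}{3} = 2 + \frac{\left(-4 + 121\right) \sqrt{X}}{3} = 2 + \frac{117 \sqrt{X}}{3} = 2 + 39 \sqrt{X}$)
$\left(29124 + 19880\right) \left(\frac{x{\left(55 \right)} + I{\left(-133 \right)}}{f{\left(-83 \right)} - 9472} - 15297\right) = \left(29124 + 19880\right) \left(\frac{\left(2 + 39 \sqrt{55}\right) + 135}{-83 - 9472} - 15297\right) = 49004 \left(\frac{137 + 39 \sqrt{55}}{-9555} - 15297\right) = 49004 \left(\left(137 + 39 \sqrt{55}\right) \left(- \frac{1}{9555}\right) - 15297\right) = 49004 \left(\left(- \frac{137}{9555} - \frac{\sqrt{55}}{245}\right) - 15297\right) = 49004 \left(- \frac{146162972}{9555} - \frac{\sqrt{55}}{245}\right) = - \frac{7162570279888}{9555} - \frac{49004 \sqrt{55}}{245}$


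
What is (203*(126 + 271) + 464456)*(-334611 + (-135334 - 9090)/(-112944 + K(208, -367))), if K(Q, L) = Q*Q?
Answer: -1588508826421579/8710 ≈ -1.8238e+11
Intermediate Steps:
K(Q, L) = Q**2
(203*(126 + 271) + 464456)*(-334611 + (-135334 - 9090)/(-112944 + K(208, -367))) = (203*(126 + 271) + 464456)*(-334611 + (-135334 - 9090)/(-112944 + 208**2)) = (203*397 + 464456)*(-334611 - 144424/(-112944 + 43264)) = (80591 + 464456)*(-334611 - 144424/(-69680)) = 545047*(-334611 - 144424*(-1/69680)) = 545047*(-334611 + 18053/8710) = 545047*(-2914443757/8710) = -1588508826421579/8710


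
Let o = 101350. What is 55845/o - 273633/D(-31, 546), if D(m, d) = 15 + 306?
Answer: -1847651887/2168890 ≈ -851.89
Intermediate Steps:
D(m, d) = 321
55845/o - 273633/D(-31, 546) = 55845/101350 - 273633/321 = 55845*(1/101350) - 273633*1/321 = 11169/20270 - 91211/107 = -1847651887/2168890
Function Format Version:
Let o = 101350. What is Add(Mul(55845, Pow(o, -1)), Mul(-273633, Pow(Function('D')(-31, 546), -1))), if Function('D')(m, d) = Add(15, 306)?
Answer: Rational(-1847651887, 2168890) ≈ -851.89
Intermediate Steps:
Function('D')(m, d) = 321
Add(Mul(55845, Pow(o, -1)), Mul(-273633, Pow(Function('D')(-31, 546), -1))) = Add(Mul(55845, Pow(101350, -1)), Mul(-273633, Pow(321, -1))) = Add(Mul(55845, Rational(1, 101350)), Mul(-273633, Rational(1, 321))) = Add(Rational(11169, 20270), Rational(-91211, 107)) = Rational(-1847651887, 2168890)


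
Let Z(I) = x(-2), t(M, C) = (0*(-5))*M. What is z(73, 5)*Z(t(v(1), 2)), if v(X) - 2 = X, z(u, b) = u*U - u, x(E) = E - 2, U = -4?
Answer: 1460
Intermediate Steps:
x(E) = -2 + E
z(u, b) = -5*u (z(u, b) = u*(-4) - u = -4*u - u = -5*u)
v(X) = 2 + X
t(M, C) = 0 (t(M, C) = 0*M = 0)
Z(I) = -4 (Z(I) = -2 - 2 = -4)
z(73, 5)*Z(t(v(1), 2)) = -5*73*(-4) = -365*(-4) = 1460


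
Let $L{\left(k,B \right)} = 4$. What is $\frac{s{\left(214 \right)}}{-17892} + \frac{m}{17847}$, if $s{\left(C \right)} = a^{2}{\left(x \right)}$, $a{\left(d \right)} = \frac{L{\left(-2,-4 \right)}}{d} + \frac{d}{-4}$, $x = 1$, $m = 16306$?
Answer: $\frac{518215073}{567677376} \approx 0.91287$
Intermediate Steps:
$a{\left(d \right)} = \frac{4}{d} - \frac{d}{4}$ ($a{\left(d \right)} = \frac{4}{d} + \frac{d}{-4} = \frac{4}{d} + d \left(- \frac{1}{4}\right) = \frac{4}{d} - \frac{d}{4}$)
$s{\left(C \right)} = \frac{225}{16}$ ($s{\left(C \right)} = \left(\frac{4}{1} - \frac{1}{4}\right)^{2} = \left(4 \cdot 1 - \frac{1}{4}\right)^{2} = \left(4 - \frac{1}{4}\right)^{2} = \left(\frac{15}{4}\right)^{2} = \frac{225}{16}$)
$\frac{s{\left(214 \right)}}{-17892} + \frac{m}{17847} = \frac{225}{16 \left(-17892\right)} + \frac{16306}{17847} = \frac{225}{16} \left(- \frac{1}{17892}\right) + 16306 \cdot \frac{1}{17847} = - \frac{25}{31808} + \frac{16306}{17847} = \frac{518215073}{567677376}$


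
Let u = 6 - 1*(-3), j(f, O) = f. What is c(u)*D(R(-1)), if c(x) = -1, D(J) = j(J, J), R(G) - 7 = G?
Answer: -6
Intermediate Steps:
R(G) = 7 + G
D(J) = J
u = 9 (u = 6 + 3 = 9)
c(u)*D(R(-1)) = -(7 - 1) = -1*6 = -6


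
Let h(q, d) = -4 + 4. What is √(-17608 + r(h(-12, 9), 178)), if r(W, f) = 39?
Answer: I*√17569 ≈ 132.55*I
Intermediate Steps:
h(q, d) = 0
√(-17608 + r(h(-12, 9), 178)) = √(-17608 + 39) = √(-17569) = I*√17569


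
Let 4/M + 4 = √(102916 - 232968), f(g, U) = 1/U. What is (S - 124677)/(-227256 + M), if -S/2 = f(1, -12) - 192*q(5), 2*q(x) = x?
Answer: 195906048030077/359860688927178 - 106043*I*√32513/719721377854356 ≈ 0.54439 - 2.6567e-8*I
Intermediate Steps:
q(x) = x/2
S = 5761/6 (S = -2*(1/(-12) - 96*5) = -2*(-1/12 - 192*5/2) = -2*(-1/12 - 480) = -2*(-5761/12) = 5761/6 ≈ 960.17)
M = 4/(-4 + 2*I*√32513) (M = 4/(-4 + √(102916 - 232968)) = 4/(-4 + √(-130052)) = 4/(-4 + 2*I*√32513) ≈ -0.00012301 - 0.01109*I)
(S - 124677)/(-227256 + M) = (5761/6 - 124677)/(-227256 + (-4/32517 - 2*I*√32513/32517)) = -742301/(6*(-7389683356/32517 - 2*I*√32513/32517))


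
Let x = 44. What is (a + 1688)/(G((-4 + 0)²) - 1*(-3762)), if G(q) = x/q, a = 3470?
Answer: 20632/15059 ≈ 1.3701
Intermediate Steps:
G(q) = 44/q
(a + 1688)/(G((-4 + 0)²) - 1*(-3762)) = (3470 + 1688)/(44/((-4 + 0)²) - 1*(-3762)) = 5158/(44/((-4)²) + 3762) = 5158/(44/16 + 3762) = 5158/(44*(1/16) + 3762) = 5158/(11/4 + 3762) = 5158/(15059/4) = 5158*(4/15059) = 20632/15059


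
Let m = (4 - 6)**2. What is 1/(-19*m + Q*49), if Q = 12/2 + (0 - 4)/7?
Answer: 1/190 ≈ 0.0052632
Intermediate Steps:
Q = 38/7 (Q = 12*(1/2) - 4*1/7 = 6 - 4/7 = 38/7 ≈ 5.4286)
m = 4 (m = (-2)**2 = 4)
1/(-19*m + Q*49) = 1/(-19*4 + (38/7)*49) = 1/(-76 + 266) = 1/190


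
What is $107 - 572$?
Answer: $-465$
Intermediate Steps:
$107 - 572 = -465$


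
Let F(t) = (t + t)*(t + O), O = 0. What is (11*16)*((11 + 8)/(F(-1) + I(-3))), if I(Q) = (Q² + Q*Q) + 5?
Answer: 3344/25 ≈ 133.76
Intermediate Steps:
I(Q) = 5 + 2*Q² (I(Q) = (Q² + Q²) + 5 = 2*Q² + 5 = 5 + 2*Q²)
F(t) = 2*t² (F(t) = (t + t)*(t + 0) = (2*t)*t = 2*t²)
(11*16)*((11 + 8)/(F(-1) + I(-3))) = (11*16)*((11 + 8)/(2*(-1)² + (5 + 2*(-3)²))) = 176*(19/(2*1 + (5 + 2*9))) = 176*(19/(2 + (5 + 18))) = 176*(19/(2 + 23)) = 176*(19/25) = 3344/25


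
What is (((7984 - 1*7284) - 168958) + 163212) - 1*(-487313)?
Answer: 482267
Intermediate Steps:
(((7984 - 1*7284) - 168958) + 163212) - 1*(-487313) = (((7984 - 7284) - 168958) + 163212) + 487313 = ((700 - 168958) + 163212) + 487313 = (-168258 + 163212) + 487313 = -5046 + 487313 = 482267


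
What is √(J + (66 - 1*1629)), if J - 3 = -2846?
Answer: I*√4406 ≈ 66.378*I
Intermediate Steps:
J = -2843 (J = 3 - 2846 = -2843)
√(J + (66 - 1*1629)) = √(-2843 + (66 - 1*1629)) = √(-2843 + (66 - 1629)) = √(-2843 - 1563) = √(-4406) = I*√4406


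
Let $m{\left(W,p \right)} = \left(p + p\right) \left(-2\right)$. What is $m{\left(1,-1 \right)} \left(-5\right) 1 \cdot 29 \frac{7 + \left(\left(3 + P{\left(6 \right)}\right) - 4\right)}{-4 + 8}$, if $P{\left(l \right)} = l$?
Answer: $-1740$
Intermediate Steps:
$m{\left(W,p \right)} = - 4 p$ ($m{\left(W,p \right)} = 2 p \left(-2\right) = - 4 p$)
$m{\left(1,-1 \right)} \left(-5\right) 1 \cdot 29 \frac{7 + \left(\left(3 + P{\left(6 \right)}\right) - 4\right)}{-4 + 8} = \left(-4\right) \left(-1\right) \left(-5\right) 1 \cdot 29 \frac{7 + \left(\left(3 + 6\right) - 4\right)}{-4 + 8} = 4 \left(-5\right) 1 \cdot 29 \frac{7 + \left(9 - 4\right)}{4} = \left(-20\right) 1 \cdot 29 \left(7 + 5\right) \frac{1}{4} = \left(-20\right) 29 \cdot 12 \cdot \frac{1}{4} = \left(-580\right) 3 = -1740$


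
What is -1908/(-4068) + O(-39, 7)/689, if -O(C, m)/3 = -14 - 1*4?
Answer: 42619/77857 ≈ 0.54740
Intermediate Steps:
O(C, m) = 54 (O(C, m) = -3*(-14 - 1*4) = -3*(-14 - 4) = -3*(-18) = 54)
-1908/(-4068) + O(-39, 7)/689 = -1908/(-4068) + 54/689 = -1908*(-1/4068) + 54*(1/689) = 53/113 + 54/689 = 42619/77857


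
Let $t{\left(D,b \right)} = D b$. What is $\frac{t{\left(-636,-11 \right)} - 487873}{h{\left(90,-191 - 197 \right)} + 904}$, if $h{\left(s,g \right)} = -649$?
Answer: $- \frac{480877}{255} \approx -1885.8$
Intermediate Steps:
$\frac{t{\left(-636,-11 \right)} - 487873}{h{\left(90,-191 - 197 \right)} + 904} = \frac{\left(-636\right) \left(-11\right) - 487873}{-649 + 904} = \frac{6996 - 487873}{255} = \left(-480877\right) \frac{1}{255} = - \frac{480877}{255}$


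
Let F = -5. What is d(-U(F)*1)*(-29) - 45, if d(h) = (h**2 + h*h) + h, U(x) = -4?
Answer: -1089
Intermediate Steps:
d(h) = h + 2*h**2 (d(h) = (h**2 + h**2) + h = 2*h**2 + h = h + 2*h**2)
d(-U(F)*1)*(-29) - 45 = ((-1*(-4)*1)*(1 + 2*(-1*(-4)*1)))*(-29) - 45 = ((4*1)*(1 + 2*(4*1)))*(-29) - 45 = (4*(1 + 2*4))*(-29) - 45 = (4*(1 + 8))*(-29) - 45 = (4*9)*(-29) - 45 = 36*(-29) - 45 = -1044 - 45 = -1089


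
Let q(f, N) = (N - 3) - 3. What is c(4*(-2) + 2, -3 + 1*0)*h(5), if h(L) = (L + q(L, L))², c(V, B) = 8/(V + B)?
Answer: -128/9 ≈ -14.222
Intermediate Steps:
q(f, N) = -6 + N (q(f, N) = (-3 + N) - 3 = -6 + N)
c(V, B) = 8/(B + V)
h(L) = (-6 + 2*L)² (h(L) = (L + (-6 + L))² = (-6 + 2*L)²)
c(4*(-2) + 2, -3 + 1*0)*h(5) = (8/((-3 + 1*0) + (4*(-2) + 2)))*(4*(-3 + 5)²) = (8/((-3 + 0) + (-8 + 2)))*(4*2²) = (8/(-3 - 6))*(4*4) = (8/(-9))*16 = (8*(-⅑))*16 = -8/9*16 = -128/9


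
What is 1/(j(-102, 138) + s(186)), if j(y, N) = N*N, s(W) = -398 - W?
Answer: 1/18460 ≈ 5.4171e-5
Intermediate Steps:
j(y, N) = N²
1/(j(-102, 138) + s(186)) = 1/(138² + (-398 - 1*186)) = 1/(19044 + (-398 - 186)) = 1/(19044 - 584) = 1/18460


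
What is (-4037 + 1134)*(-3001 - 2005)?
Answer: 14532418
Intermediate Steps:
(-4037 + 1134)*(-3001 - 2005) = -2903*(-5006) = 14532418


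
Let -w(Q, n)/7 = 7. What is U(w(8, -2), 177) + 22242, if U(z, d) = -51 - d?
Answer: 22014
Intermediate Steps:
w(Q, n) = -49 (w(Q, n) = -7*7 = -49)
U(w(8, -2), 177) + 22242 = (-51 - 1*177) + 22242 = (-51 - 177) + 22242 = -228 + 22242 = 22014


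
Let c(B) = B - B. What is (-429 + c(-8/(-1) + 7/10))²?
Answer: 184041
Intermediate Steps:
c(B) = 0
(-429 + c(-8/(-1) + 7/10))² = (-429 + 0)² = (-429)² = 184041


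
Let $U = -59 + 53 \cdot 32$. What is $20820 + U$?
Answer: $22457$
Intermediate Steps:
$U = 1637$ ($U = -59 + 1696 = 1637$)
$20820 + U = 20820 + 1637 = 22457$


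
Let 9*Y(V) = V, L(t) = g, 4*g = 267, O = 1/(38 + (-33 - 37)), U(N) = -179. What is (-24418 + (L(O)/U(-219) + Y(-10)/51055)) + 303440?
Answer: 18359534890583/65799684 ≈ 2.7902e+5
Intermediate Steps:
O = -1/32 (O = 1/(38 - 70) = 1/(-32) = -1/32 ≈ -0.031250)
g = 267/4 (g = (1/4)*267 = 267/4 ≈ 66.750)
L(t) = 267/4
Y(V) = V/9
(-24418 + (L(O)/U(-219) + Y(-10)/51055)) + 303440 = (-24418 + ((267/4)/(-179) + ((1/9)*(-10))/51055)) + 303440 = (-24418 + ((267/4)*(-1/179) - 10/9*1/51055)) + 303440 = (-24418 + (-267/716 - 2/91899)) + 303440 = (-24418 - 24538465/65799684) + 303440 = -1606721222377/65799684 + 303440 = 18359534890583/65799684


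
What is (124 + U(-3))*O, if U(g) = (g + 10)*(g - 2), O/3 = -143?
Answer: -38181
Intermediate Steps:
O = -429 (O = 3*(-143) = -429)
U(g) = (-2 + g)*(10 + g) (U(g) = (10 + g)*(-2 + g) = (-2 + g)*(10 + g))
(124 + U(-3))*O = (124 + (-20 + (-3)**2 + 8*(-3)))*(-429) = (124 + (-20 + 9 - 24))*(-429) = (124 - 35)*(-429) = 89*(-429) = -38181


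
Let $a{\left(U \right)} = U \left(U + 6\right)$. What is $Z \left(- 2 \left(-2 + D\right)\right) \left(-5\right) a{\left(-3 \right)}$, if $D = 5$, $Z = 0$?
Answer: $0$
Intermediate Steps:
$a{\left(U \right)} = U \left(6 + U\right)$
$Z \left(- 2 \left(-2 + D\right)\right) \left(-5\right) a{\left(-3 \right)} = 0 \left(- 2 \left(-2 + 5\right)\right) \left(-5\right) \left(- 3 \left(6 - 3\right)\right) = 0 \left(\left(-2\right) 3\right) \left(-5\right) \left(\left(-3\right) 3\right) = 0 \left(-6\right) \left(-5\right) \left(-9\right) = 0 \left(-5\right) \left(-9\right) = 0 \left(-9\right) = 0$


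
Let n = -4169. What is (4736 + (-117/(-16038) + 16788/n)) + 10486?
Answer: 10277889187/675378 ≈ 15218.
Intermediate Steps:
(4736 + (-117/(-16038) + 16788/n)) + 10486 = (4736 + (-117/(-16038) + 16788/(-4169))) + 10486 = (4736 + (-117*(-1/16038) + 16788*(-1/4169))) + 10486 = (4736 + (13/1782 - 16788/4169)) + 10486 = (4736 - 2714729/675378) + 10486 = 3195875479/675378 + 10486 = 10277889187/675378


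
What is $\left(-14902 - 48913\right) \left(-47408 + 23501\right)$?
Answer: $1525625205$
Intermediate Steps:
$\left(-14902 - 48913\right) \left(-47408 + 23501\right) = \left(-63815\right) \left(-23907\right) = 1525625205$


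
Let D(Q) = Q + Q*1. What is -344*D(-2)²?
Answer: -5504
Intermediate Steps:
D(Q) = 2*Q (D(Q) = Q + Q = 2*Q)
-344*D(-2)² = -344*(2*(-2))² = -344*(-4)² = -344*16 = -5504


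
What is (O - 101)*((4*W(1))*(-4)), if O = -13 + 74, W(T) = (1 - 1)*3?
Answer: 0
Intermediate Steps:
W(T) = 0 (W(T) = 0*3 = 0)
O = 61
(O - 101)*((4*W(1))*(-4)) = (61 - 101)*((4*0)*(-4)) = -0*(-4) = -40*0 = 0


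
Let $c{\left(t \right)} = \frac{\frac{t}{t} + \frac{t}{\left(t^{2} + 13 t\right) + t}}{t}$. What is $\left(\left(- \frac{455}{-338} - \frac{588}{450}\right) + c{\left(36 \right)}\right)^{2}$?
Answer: $\frac{279841}{60840000} \approx 0.0045996$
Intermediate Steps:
$c{\left(t \right)} = \frac{1 + \frac{t}{t^{2} + 14 t}}{t}$
$\left(\left(- \frac{455}{-338} - \frac{588}{450}\right) + c{\left(36 \right)}\right)^{2} = \left(\left(- \frac{455}{-338} - \frac{588}{450}\right) + \frac{15 + 36}{36 \left(14 + 36\right)}\right)^{2} = \left(\left(\left(-455\right) \left(- \frac{1}{338}\right) - \frac{98}{75}\right) + \frac{1}{36} \cdot \frac{1}{50} \cdot 51\right)^{2} = \left(\left(\frac{35}{26} - \frac{98}{75}\right) + \frac{1}{36} \cdot \frac{1}{50} \cdot 51\right)^{2} = \left(\frac{77}{1950} + \frac{17}{600}\right)^{2} = \left(\frac{529}{7800}\right)^{2} = \frac{279841}{60840000}$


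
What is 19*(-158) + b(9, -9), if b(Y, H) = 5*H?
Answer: -3047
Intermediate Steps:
19*(-158) + b(9, -9) = 19*(-158) + 5*(-9) = -3002 - 45 = -3047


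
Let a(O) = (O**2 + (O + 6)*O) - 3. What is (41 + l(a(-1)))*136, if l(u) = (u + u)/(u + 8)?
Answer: 3672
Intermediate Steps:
a(O) = -3 + O**2 + O*(6 + O) (a(O) = (O**2 + (6 + O)*O) - 3 = (O**2 + O*(6 + O)) - 3 = -3 + O**2 + O*(6 + O))
l(u) = 2*u/(8 + u) (l(u) = (2*u)/(8 + u) = 2*u/(8 + u))
(41 + l(a(-1)))*136 = (41 + 2*(-3 + 2*(-1)**2 + 6*(-1))/(8 + (-3 + 2*(-1)**2 + 6*(-1))))*136 = (41 + 2*(-3 + 2*1 - 6)/(8 + (-3 + 2*1 - 6)))*136 = (41 + 2*(-3 + 2 - 6)/(8 + (-3 + 2 - 6)))*136 = (41 + 2*(-7)/(8 - 7))*136 = (41 + 2*(-7)/1)*136 = (41 + 2*(-7)*1)*136 = (41 - 14)*136 = 27*136 = 3672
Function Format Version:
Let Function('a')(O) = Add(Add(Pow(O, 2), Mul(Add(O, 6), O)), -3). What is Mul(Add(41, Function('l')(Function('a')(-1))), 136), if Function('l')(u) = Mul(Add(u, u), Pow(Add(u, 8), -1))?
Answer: 3672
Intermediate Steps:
Function('a')(O) = Add(-3, Pow(O, 2), Mul(O, Add(6, O))) (Function('a')(O) = Add(Add(Pow(O, 2), Mul(Add(6, O), O)), -3) = Add(Add(Pow(O, 2), Mul(O, Add(6, O))), -3) = Add(-3, Pow(O, 2), Mul(O, Add(6, O))))
Function('l')(u) = Mul(2, u, Pow(Add(8, u), -1)) (Function('l')(u) = Mul(Mul(2, u), Pow(Add(8, u), -1)) = Mul(2, u, Pow(Add(8, u), -1)))
Mul(Add(41, Function('l')(Function('a')(-1))), 136) = Mul(Add(41, Mul(2, Add(-3, Mul(2, Pow(-1, 2)), Mul(6, -1)), Pow(Add(8, Add(-3, Mul(2, Pow(-1, 2)), Mul(6, -1))), -1))), 136) = Mul(Add(41, Mul(2, Add(-3, Mul(2, 1), -6), Pow(Add(8, Add(-3, Mul(2, 1), -6)), -1))), 136) = Mul(Add(41, Mul(2, Add(-3, 2, -6), Pow(Add(8, Add(-3, 2, -6)), -1))), 136) = Mul(Add(41, Mul(2, -7, Pow(Add(8, -7), -1))), 136) = Mul(Add(41, Mul(2, -7, Pow(1, -1))), 136) = Mul(Add(41, Mul(2, -7, 1)), 136) = Mul(Add(41, -14), 136) = Mul(27, 136) = 3672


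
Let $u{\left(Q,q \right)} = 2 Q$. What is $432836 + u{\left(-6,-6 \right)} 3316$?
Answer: $393044$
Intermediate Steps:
$432836 + u{\left(-6,-6 \right)} 3316 = 432836 + 2 \left(-6\right) 3316 = 432836 - 39792 = 393044$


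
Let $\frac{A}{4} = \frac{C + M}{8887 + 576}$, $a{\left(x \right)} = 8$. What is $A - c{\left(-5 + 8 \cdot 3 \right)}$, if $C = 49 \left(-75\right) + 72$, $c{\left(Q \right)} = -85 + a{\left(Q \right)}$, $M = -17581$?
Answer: $\frac{643915}{9463} \approx 68.046$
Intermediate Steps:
$c{\left(Q \right)} = -77$ ($c{\left(Q \right)} = -85 + 8 = -77$)
$C = -3603$ ($C = -3675 + 72 = -3603$)
$A = - \frac{84736}{9463}$ ($A = 4 \frac{-3603 - 17581}{8887 + 576} = 4 \left(- \frac{21184}{9463}\right) = - \frac{84736}{9463} \approx -8.9545$)
$A - c{\left(-5 + 8 \cdot 3 \right)} = - \frac{84736}{9463} - -77 = - \frac{84736}{9463} + 77 = \frac{643915}{9463}$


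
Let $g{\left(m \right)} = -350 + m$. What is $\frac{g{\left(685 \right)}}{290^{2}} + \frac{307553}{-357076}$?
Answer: $- \frac{643639671}{750752290} \approx -0.85733$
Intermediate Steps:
$\frac{g{\left(685 \right)}}{290^{2}} + \frac{307553}{-357076} = \frac{-350 + 685}{290^{2}} + \frac{307553}{-357076} = \frac{335}{84100} + 307553 \left(- \frac{1}{357076}\right) = 335 \cdot \frac{1}{84100} - \frac{307553}{357076} = \frac{67}{16820} - \frac{307553}{357076} = - \frac{643639671}{750752290}$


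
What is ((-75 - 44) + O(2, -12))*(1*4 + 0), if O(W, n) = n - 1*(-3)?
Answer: -512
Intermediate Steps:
O(W, n) = 3 + n (O(W, n) = n + 3 = 3 + n)
((-75 - 44) + O(2, -12))*(1*4 + 0) = ((-75 - 44) + (3 - 12))*(1*4 + 0) = (-119 - 9)*(4 + 0) = -128*4 = -512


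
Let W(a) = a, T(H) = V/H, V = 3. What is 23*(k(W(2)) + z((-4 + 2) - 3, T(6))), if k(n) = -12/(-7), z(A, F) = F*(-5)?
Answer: -253/14 ≈ -18.071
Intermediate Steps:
T(H) = 3/H
z(A, F) = -5*F
k(n) = 12/7 (k(n) = -12*(-⅐) = 12/7)
23*(k(W(2)) + z((-4 + 2) - 3, T(6))) = 23*(12/7 - 15/6) = 23*(12/7 - 5*½) = 23*(12/7 - 5/2) = 23*(-11/14) = -253/14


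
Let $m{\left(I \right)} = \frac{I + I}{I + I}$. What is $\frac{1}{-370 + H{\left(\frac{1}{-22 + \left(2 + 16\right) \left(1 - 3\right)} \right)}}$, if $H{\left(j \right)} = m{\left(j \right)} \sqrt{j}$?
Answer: $- \frac{21460}{7940201} - \frac{i \sqrt{58}}{7940201} \approx -0.0027027 - 9.5914 \cdot 10^{-7} i$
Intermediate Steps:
$m{\left(I \right)} = 1$ ($m{\left(I \right)} = \frac{2 I}{2 I} = 2 I \frac{1}{2 I} = 1$)
$H{\left(j \right)} = \sqrt{j}$ ($H{\left(j \right)} = 1 \sqrt{j} = \sqrt{j}$)
$\frac{1}{-370 + H{\left(\frac{1}{-22 + \left(2 + 16\right) \left(1 - 3\right)} \right)}} = \frac{1}{-370 + \sqrt{\frac{1}{-22 + \left(2 + 16\right) \left(1 - 3\right)}}} = \frac{1}{-370 + \sqrt{\frac{1}{-22 + 18 \left(-2\right)}}} = \frac{1}{-370 + \sqrt{\frac{1}{-22 - 36}}} = \frac{1}{-370 + \sqrt{\frac{1}{-58}}} = \frac{1}{-370 + \sqrt{- \frac{1}{58}}} = \frac{1}{-370 + \frac{i \sqrt{58}}{58}}$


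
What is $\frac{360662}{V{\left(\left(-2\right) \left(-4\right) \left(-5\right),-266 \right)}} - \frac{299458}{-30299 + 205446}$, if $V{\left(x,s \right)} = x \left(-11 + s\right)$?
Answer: $\frac{29925436337}{970314380} \approx 30.841$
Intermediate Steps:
$\frac{360662}{V{\left(\left(-2\right) \left(-4\right) \left(-5\right),-266 \right)}} - \frac{299458}{-30299 + 205446} = \frac{360662}{\left(-2\right) \left(-4\right) \left(-5\right) \left(-11 - 266\right)} - \frac{299458}{-30299 + 205446} = \frac{360662}{8 \left(-5\right) \left(-277\right)} - \frac{299458}{175147} = \frac{360662}{\left(-40\right) \left(-277\right)} - \frac{299458}{175147} = \frac{360662}{11080} - \frac{299458}{175147} = 360662 \cdot \frac{1}{11080} - \frac{299458}{175147} = \frac{180331}{5540} - \frac{299458}{175147} = \frac{29925436337}{970314380}$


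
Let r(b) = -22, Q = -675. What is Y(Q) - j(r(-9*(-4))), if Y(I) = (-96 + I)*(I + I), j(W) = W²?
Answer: 1040366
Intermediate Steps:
Y(I) = 2*I*(-96 + I) (Y(I) = (-96 + I)*(2*I) = 2*I*(-96 + I))
Y(Q) - j(r(-9*(-4))) = 2*(-675)*(-96 - 675) - 1*(-22)² = 2*(-675)*(-771) - 1*484 = 1040850 - 484 = 1040366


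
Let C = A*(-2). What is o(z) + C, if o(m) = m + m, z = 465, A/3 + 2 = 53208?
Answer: -318306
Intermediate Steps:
A = 159618 (A = -6 + 3*53208 = -6 + 159624 = 159618)
o(m) = 2*m
C = -319236 (C = 159618*(-2) = -319236)
o(z) + C = 2*465 - 319236 = 930 - 319236 = -318306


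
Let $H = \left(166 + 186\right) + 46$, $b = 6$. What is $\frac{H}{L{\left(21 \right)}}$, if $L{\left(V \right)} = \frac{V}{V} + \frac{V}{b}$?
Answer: $\frac{796}{9} \approx 88.444$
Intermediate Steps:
$L{\left(V \right)} = 1 + \frac{V}{6}$ ($L{\left(V \right)} = \frac{V}{V} + \frac{V}{6} = 1 + V \frac{1}{6} = 1 + \frac{V}{6}$)
$H = 398$ ($H = 352 + 46 = 398$)
$\frac{H}{L{\left(21 \right)}} = \frac{398}{1 + \frac{1}{6} \cdot 21} = \frac{398}{1 + \frac{7}{2}} = \frac{398}{\frac{9}{2}} = 398 \cdot \frac{2}{9} = \frac{796}{9}$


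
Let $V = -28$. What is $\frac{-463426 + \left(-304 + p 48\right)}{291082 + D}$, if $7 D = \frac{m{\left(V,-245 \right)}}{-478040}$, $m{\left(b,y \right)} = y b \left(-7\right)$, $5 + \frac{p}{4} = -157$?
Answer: $- \frac{11827522268}{6957442307} \approx -1.7$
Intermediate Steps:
$p = -648$ ($p = -20 + 4 \left(-157\right) = -20 - 628 = -648$)
$m{\left(b,y \right)} = - 7 b y$ ($m{\left(b,y \right)} = b y \left(-7\right) = - 7 b y$)
$D = \frac{343}{23902}$ ($D = \frac{\left(-7\right) \left(-28\right) \left(-245\right) \frac{1}{-478040}}{7} = \frac{\left(-48020\right) \left(- \frac{1}{478040}\right)}{7} = \frac{1}{7} \cdot \frac{2401}{23902} = \frac{343}{23902} \approx 0.01435$)
$\frac{-463426 + \left(-304 + p 48\right)}{291082 + D} = \frac{-463426 - 31408}{291082 + \frac{343}{23902}} = \frac{-463426 - 31408}{\frac{6957442307}{23902}} = \left(-463426 - 31408\right) \frac{23902}{6957442307} = \left(-494834\right) \frac{23902}{6957442307} = - \frac{11827522268}{6957442307}$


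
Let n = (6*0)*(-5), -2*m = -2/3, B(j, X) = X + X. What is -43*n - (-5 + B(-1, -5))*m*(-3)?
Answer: -15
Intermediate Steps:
B(j, X) = 2*X
m = ⅓ (m = -(-1)/3 = -½*(-⅔) = ⅓ ≈ 0.33333)
n = 0 (n = 0*(-5) = 0)
-43*n - (-5 + B(-1, -5))*m*(-3) = -43*0 - (-5 + 2*(-5))/3*(-3) = 0 - (-5 - 10)/3*(-3) = 0 - (-15)/3*(-3) = 0 - 1*(-5)*(-3) = 0 + 5*(-3) = 0 - 15 = -15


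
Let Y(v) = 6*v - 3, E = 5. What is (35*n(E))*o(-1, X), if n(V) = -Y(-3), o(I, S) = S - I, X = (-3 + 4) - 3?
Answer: -735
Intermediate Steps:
Y(v) = -3 + 6*v
X = -2 (X = 1 - 3 = -2)
n(V) = 21 (n(V) = -(-3 + 6*(-3)) = -(-3 - 18) = -1*(-21) = 21)
(35*n(E))*o(-1, X) = (35*21)*(-2 - 1*(-1)) = 735*(-2 + 1) = 735*(-1) = -735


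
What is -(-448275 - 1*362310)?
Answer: 810585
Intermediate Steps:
-(-448275 - 1*362310) = -(-448275 - 362310) = -1*(-810585) = 810585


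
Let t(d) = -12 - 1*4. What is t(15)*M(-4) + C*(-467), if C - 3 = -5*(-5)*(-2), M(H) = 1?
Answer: 21933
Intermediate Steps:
C = -47 (C = 3 - 5*(-5)*(-2) = 3 + 25*(-2) = 3 - 50 = -47)
t(d) = -16 (t(d) = -12 - 4 = -16)
t(15)*M(-4) + C*(-467) = -16*1 - 47*(-467) = -16 + 21949 = 21933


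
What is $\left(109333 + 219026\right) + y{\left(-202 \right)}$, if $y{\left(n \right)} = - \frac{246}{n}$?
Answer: $\frac{33164382}{101} \approx 3.2836 \cdot 10^{5}$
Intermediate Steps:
$\left(109333 + 219026\right) + y{\left(-202 \right)} = \left(109333 + 219026\right) - \frac{246}{-202} = 328359 - - \frac{123}{101} = 328359 + \frac{123}{101} = \frac{33164382}{101}$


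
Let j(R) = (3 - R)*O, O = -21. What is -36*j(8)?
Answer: -3780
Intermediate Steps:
j(R) = -63 + 21*R (j(R) = (3 - R)*(-21) = -63 + 21*R)
-36*j(8) = -36*(-63 + 21*8) = -36*(-63 + 168) = -36*105 = -3780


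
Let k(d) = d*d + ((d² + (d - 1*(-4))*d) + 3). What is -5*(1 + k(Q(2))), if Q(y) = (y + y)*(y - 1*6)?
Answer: -3540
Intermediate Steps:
Q(y) = 2*y*(-6 + y) (Q(y) = (2*y)*(y - 6) = (2*y)*(-6 + y) = 2*y*(-6 + y))
k(d) = 3 + 2*d² + d*(4 + d) (k(d) = d² + ((d² + (d + 4)*d) + 3) = d² + ((d² + (4 + d)*d) + 3) = d² + ((d² + d*(4 + d)) + 3) = d² + (3 + d² + d*(4 + d)) = 3 + 2*d² + d*(4 + d))
-5*(1 + k(Q(2))) = -5*(1 + (3 + 3*(2*2*(-6 + 2))² + 4*(2*2*(-6 + 2)))) = -5*(1 + (3 + 3*(2*2*(-4))² + 4*(2*2*(-4)))) = -5*(1 + (3 + 3*(-16)² + 4*(-16))) = -5*(1 + (3 + 3*256 - 64)) = -5*(1 + (3 + 768 - 64)) = -5*(1 + 707) = -5*708 = -3540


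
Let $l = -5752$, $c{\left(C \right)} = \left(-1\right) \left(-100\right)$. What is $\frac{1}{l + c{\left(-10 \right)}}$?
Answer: $- \frac{1}{5652} \approx -0.00017693$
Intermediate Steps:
$c{\left(C \right)} = 100$
$\frac{1}{l + c{\left(-10 \right)}} = \frac{1}{-5752 + 100} = \frac{1}{-5652} = - \frac{1}{5652}$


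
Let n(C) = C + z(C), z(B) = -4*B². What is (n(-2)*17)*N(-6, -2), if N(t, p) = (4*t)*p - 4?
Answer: -13464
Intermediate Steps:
N(t, p) = -4 + 4*p*t (N(t, p) = 4*p*t - 4 = -4 + 4*p*t)
n(C) = C - 4*C²
(n(-2)*17)*N(-6, -2) = (-2*(1 - 4*(-2))*17)*(-4 + 4*(-2)*(-6)) = (-2*(1 + 8)*17)*(-4 + 48) = (-2*9*17)*44 = -18*17*44 = -306*44 = -13464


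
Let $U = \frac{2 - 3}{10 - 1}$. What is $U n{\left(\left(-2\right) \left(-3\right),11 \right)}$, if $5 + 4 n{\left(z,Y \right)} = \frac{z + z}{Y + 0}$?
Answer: $\frac{43}{396} \approx 0.10859$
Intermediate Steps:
$n{\left(z,Y \right)} = - \frac{5}{4} + \frac{z}{2 Y}$ ($n{\left(z,Y \right)} = - \frac{5}{4} + \frac{\left(z + z\right) \frac{1}{Y + 0}}{4} = - \frac{5}{4} + \frac{2 z \frac{1}{Y}}{4} = - \frac{5}{4} + \frac{z}{2 Y}$)
$U = - \frac{1}{9} \approx -0.11111$
$U n{\left(\left(-2\right) \left(-3\right),11 \right)} = - \frac{- \frac{5}{4} + \frac{\left(-2\right) \left(-3\right)}{2 \cdot 11}}{9} = - \frac{- \frac{5}{4} + \frac{1}{2} \cdot 6 \cdot \frac{1}{11}}{9} = - \frac{- \frac{5}{4} + \frac{3}{11}}{9} = \left(- \frac{1}{9}\right) \left(- \frac{43}{44}\right) = \frac{43}{396}$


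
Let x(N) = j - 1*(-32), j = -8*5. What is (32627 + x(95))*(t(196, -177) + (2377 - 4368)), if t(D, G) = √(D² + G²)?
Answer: -64944429 + 32619*√69745 ≈ -5.6330e+7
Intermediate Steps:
j = -40
x(N) = -8 (x(N) = -40 - 1*(-32) = -40 + 32 = -8)
(32627 + x(95))*(t(196, -177) + (2377 - 4368)) = (32627 - 8)*(√(196² + (-177)²) + (2377 - 4368)) = 32619*(√(38416 + 31329) - 1991) = 32619*(√69745 - 1991) = 32619*(-1991 + √69745) = -64944429 + 32619*√69745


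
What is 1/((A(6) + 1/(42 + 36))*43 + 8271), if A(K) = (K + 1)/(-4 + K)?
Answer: 39/328460 ≈ 0.00011874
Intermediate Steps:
A(K) = (1 + K)/(-4 + K)
1/((A(6) + 1/(42 + 36))*43 + 8271) = 1/(((1 + 6)/(-4 + 6) + 1/(42 + 36))*43 + 8271) = 1/((7/2 + 1/78)*43 + 8271) = 1/((137/39)*43 + 8271) = 1/(5891/39 + 8271) = 1/(328460/39) = 39/328460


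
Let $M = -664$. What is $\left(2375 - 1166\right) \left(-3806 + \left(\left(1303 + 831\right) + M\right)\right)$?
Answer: $-2824224$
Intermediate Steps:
$\left(2375 - 1166\right) \left(-3806 + \left(\left(1303 + 831\right) + M\right)\right) = \left(2375 - 1166\right) \left(-3806 + \left(\left(1303 + 831\right) - 664\right)\right) = 1209 \left(-3806 + \left(2134 - 664\right)\right) = 1209 \left(-3806 + 1470\right) = 1209 \left(-2336\right) = -2824224$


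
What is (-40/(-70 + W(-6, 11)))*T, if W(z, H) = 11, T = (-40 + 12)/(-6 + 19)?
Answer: -1120/767 ≈ -1.4602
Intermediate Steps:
T = -28/13 ≈ -2.1538
(-40/(-70 + W(-6, 11)))*T = -40/(-70 + 11)*(-28/13) = -40/(-59)*(-28/13) = -40*(-1/59)*(-28/13) = (40/59)*(-28/13) = -1120/767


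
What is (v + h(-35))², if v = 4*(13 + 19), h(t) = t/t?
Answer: 16641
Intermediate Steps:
h(t) = 1
v = 128 (v = 4*32 = 128)
(v + h(-35))² = (128 + 1)² = 129² = 16641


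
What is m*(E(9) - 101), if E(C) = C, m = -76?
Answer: 6992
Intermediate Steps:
m*(E(9) - 101) = -76*(9 - 101) = -76*(-92) = 6992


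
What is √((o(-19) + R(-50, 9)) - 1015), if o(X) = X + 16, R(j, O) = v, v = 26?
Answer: 4*I*√62 ≈ 31.496*I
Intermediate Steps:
R(j, O) = 26
o(X) = 16 + X
√((o(-19) + R(-50, 9)) - 1015) = √(((16 - 19) + 26) - 1015) = √((-3 + 26) - 1015) = √(23 - 1015) = √(-992) = 4*I*√62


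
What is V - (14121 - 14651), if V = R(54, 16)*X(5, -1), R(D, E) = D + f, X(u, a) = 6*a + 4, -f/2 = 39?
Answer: 578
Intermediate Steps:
f = -78 (f = -2*39 = -78)
X(u, a) = 4 + 6*a
R(D, E) = -78 + D (R(D, E) = D - 78 = -78 + D)
V = 48 (V = (-78 + 54)*(4 + 6*(-1)) = -24*(4 - 6) = -24*(-2) = 48)
V - (14121 - 14651) = 48 - (14121 - 14651) = 48 - 1*(-530) = 48 + 530 = 578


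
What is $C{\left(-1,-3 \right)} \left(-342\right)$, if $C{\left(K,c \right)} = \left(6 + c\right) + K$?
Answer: $-684$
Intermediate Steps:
$C{\left(K,c \right)} = 6 + K + c$
$C{\left(-1,-3 \right)} \left(-342\right) = \left(6 - 1 - 3\right) \left(-342\right) = 2 \left(-342\right) = -684$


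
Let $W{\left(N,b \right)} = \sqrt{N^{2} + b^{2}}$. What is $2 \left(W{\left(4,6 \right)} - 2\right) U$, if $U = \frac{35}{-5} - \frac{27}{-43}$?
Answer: $\frac{1096}{43} - \frac{1096 \sqrt{13}}{43} \approx -66.411$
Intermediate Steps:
$U = - \frac{274}{43}$ ($U = 35 \left(- \frac{1}{5}\right) - - \frac{27}{43} = -7 + \frac{27}{43} = - \frac{274}{43} \approx -6.3721$)
$2 \left(W{\left(4,6 \right)} - 2\right) U = 2 \left(\sqrt{4^{2} + 6^{2}} - 2\right) \left(- \frac{274}{43}\right) = 2 \left(\sqrt{16 + 36} - 2\right) \left(- \frac{274}{43}\right) = 2 \left(\sqrt{52} - 2\right) \left(- \frac{274}{43}\right) = 2 \left(2 \sqrt{13} - 2\right) \left(- \frac{274}{43}\right) = 2 \left(-2 + 2 \sqrt{13}\right) \left(- \frac{274}{43}\right) = \left(-4 + 4 \sqrt{13}\right) \left(- \frac{274}{43}\right) = \frac{1096}{43} - \frac{1096 \sqrt{13}}{43}$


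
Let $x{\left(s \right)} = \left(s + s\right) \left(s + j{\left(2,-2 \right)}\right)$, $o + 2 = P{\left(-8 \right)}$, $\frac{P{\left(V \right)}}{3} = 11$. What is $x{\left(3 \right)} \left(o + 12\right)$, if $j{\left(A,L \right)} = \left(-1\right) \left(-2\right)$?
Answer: $1290$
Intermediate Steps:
$P{\left(V \right)} = 33$ ($P{\left(V \right)} = 3 \cdot 11 = 33$)
$j{\left(A,L \right)} = 2$
$o = 31$ ($o = -2 + 33 = 31$)
$x{\left(s \right)} = 2 s \left(2 + s\right)$ ($x{\left(s \right)} = \left(s + s\right) \left(s + 2\right) = 2 s \left(2 + s\right)$)
$x{\left(3 \right)} \left(o + 12\right) = 2 \cdot 3 \left(2 + 3\right) \left(31 + 12\right) = 2 \cdot 3 \cdot 5 \cdot 43 = 30 \cdot 43 = 1290$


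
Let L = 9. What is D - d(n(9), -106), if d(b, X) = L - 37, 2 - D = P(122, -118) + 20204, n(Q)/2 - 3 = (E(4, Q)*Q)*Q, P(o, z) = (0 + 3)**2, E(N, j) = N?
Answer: -20183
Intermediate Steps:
P(o, z) = 9 (P(o, z) = 3**2 = 9)
n(Q) = 6 + 8*Q**2 (n(Q) = 6 + 2*((4*Q)*Q) = 6 + 2*(4*Q**2) = 6 + 8*Q**2)
D = -20211 (D = 2 - (9 + 20204) = 2 - 1*20213 = 2 - 20213 = -20211)
d(b, X) = -28 (d(b, X) = 9 - 37 = -28)
D - d(n(9), -106) = -20211 - 1*(-28) = -20211 + 28 = -20183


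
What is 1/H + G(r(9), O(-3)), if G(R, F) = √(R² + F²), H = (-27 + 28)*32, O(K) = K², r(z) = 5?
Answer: 1/32 + √106 ≈ 10.327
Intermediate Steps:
H = 32 (H = 1*32 = 32)
G(R, F) = √(F² + R²)
1/H + G(r(9), O(-3)) = 1/32 + √(((-3)²)² + 5²) = 1/32 + √(9² + 25) = 1/32 + √(81 + 25) = 1/32 + √106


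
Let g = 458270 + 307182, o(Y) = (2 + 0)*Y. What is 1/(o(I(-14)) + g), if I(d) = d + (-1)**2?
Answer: 1/765426 ≈ 1.3065e-6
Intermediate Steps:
I(d) = 1 + d (I(d) = d + 1 = 1 + d)
o(Y) = 2*Y
g = 765452
1/(o(I(-14)) + g) = 1/(2*(1 - 14) + 765452) = 1/(2*(-13) + 765452) = 1/(-26 + 765452) = 1/765426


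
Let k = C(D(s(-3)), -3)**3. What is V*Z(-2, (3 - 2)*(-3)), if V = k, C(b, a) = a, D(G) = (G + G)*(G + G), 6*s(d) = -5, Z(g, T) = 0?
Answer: 0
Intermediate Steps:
s(d) = -5/6 (s(d) = (1/6)*(-5) = -5/6)
D(G) = 4*G**2 (D(G) = (2*G)*(2*G) = 4*G**2)
k = -27 (k = (-3)**3 = -27)
V = -27
V*Z(-2, (3 - 2)*(-3)) = -27*0 = 0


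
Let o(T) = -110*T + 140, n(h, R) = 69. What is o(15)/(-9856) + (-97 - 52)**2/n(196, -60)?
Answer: 109458623/340032 ≈ 321.91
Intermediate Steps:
o(T) = 140 - 110*T
o(15)/(-9856) + (-97 - 52)**2/n(196, -60) = (140 - 110*15)/(-9856) + (-97 - 52)**2/69 = (140 - 1650)*(-1/9856) + (-149)**2*(1/69) = -1510*(-1/9856) + 22201*(1/69) = 755/4928 + 22201/69 = 109458623/340032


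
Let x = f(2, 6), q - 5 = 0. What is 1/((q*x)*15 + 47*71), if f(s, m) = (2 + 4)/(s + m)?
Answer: 4/13573 ≈ 0.00029470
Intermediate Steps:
q = 5 (q = 5 + 0 = 5)
f(s, m) = 6/(m + s)
x = 3/4 (x = 6/(6 + 2) = 6/8 = 6*(1/8) = 3/4 ≈ 0.75000)
1/((q*x)*15 + 47*71) = 1/((5*(3/4))*15 + 47*71) = 1/((15/4)*15 + 3337) = 1/(225/4 + 3337) = 1/(13573/4) = 4/13573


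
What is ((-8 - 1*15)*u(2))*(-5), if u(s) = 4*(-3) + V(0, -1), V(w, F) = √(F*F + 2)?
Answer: -1380 + 115*√3 ≈ -1180.8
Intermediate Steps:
V(w, F) = √(2 + F²) (V(w, F) = √(F² + 2) = √(2 + F²))
u(s) = -12 + √3 (u(s) = 4*(-3) + √(2 + (-1)²) = -12 + √(2 + 1) = -12 + √3)
((-8 - 1*15)*u(2))*(-5) = ((-8 - 1*15)*(-12 + √3))*(-5) = ((-8 - 15)*(-12 + √3))*(-5) = -23*(-12 + √3)*(-5) = (276 - 23*√3)*(-5) = -1380 + 115*√3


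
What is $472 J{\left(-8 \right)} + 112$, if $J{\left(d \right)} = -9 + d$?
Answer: $-7912$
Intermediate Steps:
$472 J{\left(-8 \right)} + 112 = 472 \left(-9 - 8\right) + 112 = 472 \left(-17\right) + 112 = -8024 + 112 = -7912$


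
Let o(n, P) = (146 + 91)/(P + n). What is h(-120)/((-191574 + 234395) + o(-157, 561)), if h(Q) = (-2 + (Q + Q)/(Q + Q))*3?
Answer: -1212/17299921 ≈ -7.0058e-5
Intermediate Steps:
o(n, P) = 237/(P + n)
h(Q) = -3 (h(Q) = (-2 + (2*Q)/((2*Q)))*3 = (-2 + (2*Q)*(1/(2*Q)))*3 = (-2 + 1)*3 = -1*3 = -3)
h(-120)/((-191574 + 234395) + o(-157, 561)) = -3/((-191574 + 234395) + 237/(561 - 157)) = -3/(42821 + 237/404) = -3/17299921/404 = -3*404/17299921 = -1212/17299921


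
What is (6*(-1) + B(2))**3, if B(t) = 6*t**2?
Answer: 5832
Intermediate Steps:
(6*(-1) + B(2))**3 = (6*(-1) + 6*2**2)**3 = (-6 + 6*4)**3 = (-6 + 24)**3 = 18**3 = 5832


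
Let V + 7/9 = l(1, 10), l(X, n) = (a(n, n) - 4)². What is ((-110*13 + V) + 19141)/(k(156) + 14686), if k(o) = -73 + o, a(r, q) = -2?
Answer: 159716/132921 ≈ 1.2016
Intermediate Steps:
l(X, n) = 36 (l(X, n) = (-2 - 4)² = (-6)² = 36)
V = 317/9 (V = -7/9 + 36 = 317/9 ≈ 35.222)
((-110*13 + V) + 19141)/(k(156) + 14686) = ((-110*13 + 317/9) + 19141)/((-73 + 156) + 14686) = ((-1430 + 317/9) + 19141)/(83 + 14686) = (-12553/9 + 19141)/14769 = (159716/9)*(1/14769) = 159716/132921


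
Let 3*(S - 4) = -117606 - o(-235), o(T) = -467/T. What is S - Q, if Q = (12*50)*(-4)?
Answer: -25943057/705 ≈ -36799.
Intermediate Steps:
Q = -2400 (Q = 600*(-4) = -2400)
S = -27635057/705 (S = 4 + (-117606 - (-467)/(-235))/3 = 4 + (-117606 - (-467)*(-1)/235)/3 = 4 + (-117606 - 1*467/235)/3 = 4 + (-117606 - 467/235)/3 = 4 + (⅓)*(-27637877/235) = 4 - 27637877/705 = -27635057/705 ≈ -39199.)
S - Q = -27635057/705 - 1*(-2400) = -27635057/705 + 2400 = -25943057/705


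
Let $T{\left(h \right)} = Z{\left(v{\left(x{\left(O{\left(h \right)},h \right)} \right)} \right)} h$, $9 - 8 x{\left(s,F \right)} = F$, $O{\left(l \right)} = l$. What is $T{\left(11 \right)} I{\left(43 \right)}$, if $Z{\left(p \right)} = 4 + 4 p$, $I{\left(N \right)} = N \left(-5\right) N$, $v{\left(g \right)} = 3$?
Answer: $-1627120$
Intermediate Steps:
$x{\left(s,F \right)} = \frac{9}{8} - \frac{F}{8}$
$I{\left(N \right)} = - 5 N^{2}$ ($I{\left(N \right)} = - 5 N N = - 5 N^{2}$)
$T{\left(h \right)} = 16 h$ ($T{\left(h \right)} = \left(4 + 4 \cdot 3\right) h = \left(4 + 12\right) h = 16 h$)
$T{\left(11 \right)} I{\left(43 \right)} = 16 \cdot 11 \left(- 5 \cdot 43^{2}\right) = 176 \left(\left(-5\right) 1849\right) = 176 \left(-9245\right) = -1627120$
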